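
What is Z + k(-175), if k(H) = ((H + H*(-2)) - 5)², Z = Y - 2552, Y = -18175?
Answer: 8173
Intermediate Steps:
Z = -20727 (Z = -18175 - 2552 = -20727)
k(H) = (-5 - H)² (k(H) = ((H - 2*H) - 5)² = (-H - 5)² = (-5 - H)²)
Z + k(-175) = -20727 + (5 - 175)² = -20727 + (-170)² = -20727 + 28900 = 8173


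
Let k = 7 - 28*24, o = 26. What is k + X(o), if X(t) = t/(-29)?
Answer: -19311/29 ≈ -665.90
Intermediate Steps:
X(t) = -t/29 (X(t) = t*(-1/29) = -t/29)
k = -665 (k = 7 - 672 = -665)
k + X(o) = -665 - 1/29*26 = -665 - 26/29 = -19311/29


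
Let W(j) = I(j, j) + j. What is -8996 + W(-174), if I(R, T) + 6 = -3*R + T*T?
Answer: 21622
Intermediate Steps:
I(R, T) = -6 + T**2 - 3*R (I(R, T) = -6 + (-3*R + T*T) = -6 + (-3*R + T**2) = -6 + (T**2 - 3*R) = -6 + T**2 - 3*R)
W(j) = -6 + j**2 - 2*j (W(j) = (-6 + j**2 - 3*j) + j = -6 + j**2 - 2*j)
-8996 + W(-174) = -8996 + (-6 + (-174)**2 - 2*(-174)) = -8996 + (-6 + 30276 + 348) = -8996 + 30618 = 21622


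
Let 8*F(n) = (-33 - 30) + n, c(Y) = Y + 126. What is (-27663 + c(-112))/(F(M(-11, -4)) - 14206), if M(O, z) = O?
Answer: 110596/56861 ≈ 1.9450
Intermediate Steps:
c(Y) = 126 + Y
F(n) = -63/8 + n/8 (F(n) = ((-33 - 30) + n)/8 = (-63 + n)/8 = -63/8 + n/8)
(-27663 + c(-112))/(F(M(-11, -4)) - 14206) = (-27663 + (126 - 112))/((-63/8 + (⅛)*(-11)) - 14206) = (-27663 + 14)/((-63/8 - 11/8) - 14206) = -27649/(-37/4 - 14206) = -27649/(-56861/4) = -27649*(-4/56861) = 110596/56861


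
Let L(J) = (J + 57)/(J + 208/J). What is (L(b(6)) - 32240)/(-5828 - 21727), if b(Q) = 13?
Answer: 5666/4843 ≈ 1.1699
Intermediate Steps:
L(J) = (57 + J)/(J + 208/J)
(L(b(6)) - 32240)/(-5828 - 21727) = (13*(57 + 13)/(208 + 13**2) - 32240)/(-5828 - 21727) = (13*70/(208 + 169) - 32240)/(-27555) = (13*70/377 - 32240)*(-1/27555) = (13*(1/377)*70 - 32240)*(-1/27555) = (70/29 - 32240)*(-1/27555) = -934890/29*(-1/27555) = 5666/4843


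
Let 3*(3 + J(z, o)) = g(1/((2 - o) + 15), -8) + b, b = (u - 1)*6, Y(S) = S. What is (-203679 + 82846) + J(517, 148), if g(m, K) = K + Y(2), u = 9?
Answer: -120822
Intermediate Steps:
g(m, K) = 2 + K (g(m, K) = K + 2 = 2 + K)
b = 48 (b = (9 - 1)*6 = 8*6 = 48)
J(z, o) = 11 (J(z, o) = -3 + ((2 - 8) + 48)/3 = -3 + (-6 + 48)/3 = -3 + (⅓)*42 = -3 + 14 = 11)
(-203679 + 82846) + J(517, 148) = (-203679 + 82846) + 11 = -120833 + 11 = -120822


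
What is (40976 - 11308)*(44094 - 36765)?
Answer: 217436772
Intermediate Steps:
(40976 - 11308)*(44094 - 36765) = 29668*7329 = 217436772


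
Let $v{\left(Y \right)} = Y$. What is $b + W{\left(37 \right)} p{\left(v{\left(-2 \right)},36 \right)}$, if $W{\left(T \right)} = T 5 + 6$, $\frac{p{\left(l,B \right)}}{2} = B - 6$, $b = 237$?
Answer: $11697$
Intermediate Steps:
$p{\left(l,B \right)} = -12 + 2 B$ ($p{\left(l,B \right)} = 2 \left(B - 6\right) = 2 \left(-6 + B\right) = -12 + 2 B$)
$W{\left(T \right)} = 6 + 5 T$ ($W{\left(T \right)} = 5 T + 6 = 6 + 5 T$)
$b + W{\left(37 \right)} p{\left(v{\left(-2 \right)},36 \right)} = 237 + \left(6 + 5 \cdot 37\right) \left(-12 + 2 \cdot 36\right) = 237 + \left(6 + 185\right) \left(-12 + 72\right) = 237 + 191 \cdot 60 = 237 + 11460 = 11697$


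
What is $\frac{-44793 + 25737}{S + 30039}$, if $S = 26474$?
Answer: $- \frac{19056}{56513} \approx -0.3372$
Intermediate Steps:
$\frac{-44793 + 25737}{S + 30039} = \frac{-44793 + 25737}{26474 + 30039} = - \frac{19056}{56513}$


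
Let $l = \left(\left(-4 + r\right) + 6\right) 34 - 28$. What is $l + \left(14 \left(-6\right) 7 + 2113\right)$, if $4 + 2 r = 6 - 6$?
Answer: $1497$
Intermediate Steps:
$r = -2$ ($r = -2 + \frac{6 - 6}{2} = -2 + \frac{1}{2} \cdot 0 = -2 + 0 = -2$)
$l = -28$ ($l = \left(\left(-4 - 2\right) + 6\right) 34 - 28 = \left(-6 + 6\right) 34 - 28 = 0 \cdot 34 - 28 = 0 - 28 = -28$)
$l + \left(14 \left(-6\right) 7 + 2113\right) = -28 + \left(14 \left(-6\right) 7 + 2113\right) = -28 + \left(\left(-84\right) 7 + 2113\right) = -28 + \left(-588 + 2113\right) = -28 + 1525 = 1497$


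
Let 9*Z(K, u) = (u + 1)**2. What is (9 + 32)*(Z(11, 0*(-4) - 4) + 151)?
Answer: 6232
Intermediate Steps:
Z(K, u) = (1 + u)**2/9 (Z(K, u) = (u + 1)**2/9 = (1 + u)**2/9)
(9 + 32)*(Z(11, 0*(-4) - 4) + 151) = (9 + 32)*((1 + (0*(-4) - 4))**2/9 + 151) = 41*((1 + (0 - 4))**2/9 + 151) = 41*((1 - 4)**2/9 + 151) = 41*((1/9)*(-3)**2 + 151) = 41*((1/9)*9 + 151) = 41*(1 + 151) = 41*152 = 6232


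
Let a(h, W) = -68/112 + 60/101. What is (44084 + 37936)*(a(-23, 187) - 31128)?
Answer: -1805055580605/707 ≈ -2.5531e+9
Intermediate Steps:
a(h, W) = -37/2828 (a(h, W) = -68*1/112 + 60*(1/101) = -17/28 + 60/101 = -37/2828)
(44084 + 37936)*(a(-23, 187) - 31128) = (44084 + 37936)*(-37/2828 - 31128) = 82020*(-88030021/2828) = -1805055580605/707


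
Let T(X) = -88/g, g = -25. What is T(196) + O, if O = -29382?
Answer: -734462/25 ≈ -29378.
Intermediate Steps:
T(X) = 88/25 (T(X) = -88/(-25) = -88*(-1/25) = 88/25)
T(196) + O = 88/25 - 29382 = -734462/25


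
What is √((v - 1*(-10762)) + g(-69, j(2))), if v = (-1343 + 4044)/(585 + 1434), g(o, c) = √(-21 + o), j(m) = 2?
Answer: √(43875250401 + 12229083*I*√10)/2019 ≈ 103.75 + 0.045721*I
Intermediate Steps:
v = 2701/2019 ≈ 1.3378
√((v - 1*(-10762)) + g(-69, j(2))) = √((2701/2019 - 1*(-10762)) + √(-21 - 69)) = √((2701/2019 + 10762) + √(-90)) = √(21731179/2019 + 3*I*√10)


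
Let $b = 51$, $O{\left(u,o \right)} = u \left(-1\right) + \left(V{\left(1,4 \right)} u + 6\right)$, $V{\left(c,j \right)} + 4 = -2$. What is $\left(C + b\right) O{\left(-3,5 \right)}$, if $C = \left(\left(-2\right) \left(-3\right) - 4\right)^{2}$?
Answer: $1485$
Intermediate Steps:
$V{\left(c,j \right)} = -6$ ($V{\left(c,j \right)} = -4 - 2 = -6$)
$O{\left(u,o \right)} = 6 - 7 u$ ($O{\left(u,o \right)} = u \left(-1\right) - \left(-6 + 6 u\right) = - u - \left(-6 + 6 u\right) = 6 - 7 u$)
$C = 4$ ($C = \left(6 - 4\right)^{2} = 2^{2} = 4$)
$\left(C + b\right) O{\left(-3,5 \right)} = \left(4 + 51\right) \left(6 - -21\right) = 55 \left(6 + 21\right) = 55 \cdot 27 = 1485$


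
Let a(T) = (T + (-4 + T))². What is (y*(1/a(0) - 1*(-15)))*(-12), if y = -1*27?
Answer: 19521/4 ≈ 4880.3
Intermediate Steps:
a(T) = (-4 + 2*T)²
y = -27
(y*(1/a(0) - 1*(-15)))*(-12) = -27*(1/(4*(-2 + 0)²) - 1*(-15))*(-12) = -27*(1/(4*(-2)²) + 15)*(-12) = -27*(1/(4*4) + 15)*(-12) = -27*(1/16 + 15)*(-12) = -27*241/16*(-12) = -6507/16*(-12) = 19521/4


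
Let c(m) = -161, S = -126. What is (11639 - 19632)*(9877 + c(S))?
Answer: -77659988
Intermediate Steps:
(11639 - 19632)*(9877 + c(S)) = (11639 - 19632)*(9877 - 161) = -7993*9716 = -77659988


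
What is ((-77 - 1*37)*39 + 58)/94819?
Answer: -4388/94819 ≈ -0.046278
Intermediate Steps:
((-77 - 1*37)*39 + 58)/94819 = ((-77 - 37)*39 + 58)*(1/94819) = (-114*39 + 58)*(1/94819) = (-4446 + 58)*(1/94819) = -4388*1/94819 = -4388/94819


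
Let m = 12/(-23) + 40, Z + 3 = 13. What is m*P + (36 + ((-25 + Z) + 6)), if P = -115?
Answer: -4513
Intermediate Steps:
Z = 10 (Z = -3 + 13 = 10)
m = 908/23 (m = 12*(-1/23) + 40 = -12/23 + 40 = 908/23 ≈ 39.478)
m*P + (36 + ((-25 + Z) + 6)) = (908/23)*(-115) + (36 + ((-25 + 10) + 6)) = -4540 + (36 + (-15 + 6)) = -4540 + (36 - 9) = -4540 + 27 = -4513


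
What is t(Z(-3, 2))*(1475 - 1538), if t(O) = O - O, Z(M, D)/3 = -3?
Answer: 0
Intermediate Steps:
Z(M, D) = -9 (Z(M, D) = 3*(-3) = -9)
t(O) = 0
t(Z(-3, 2))*(1475 - 1538) = 0*(1475 - 1538) = 0*(-63) = 0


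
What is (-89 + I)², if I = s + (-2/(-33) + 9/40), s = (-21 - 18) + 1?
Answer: 27976911169/1742400 ≈ 16057.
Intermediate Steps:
s = -38 (s = -39 + 1 = -38)
I = -49783/1320 (I = -38 + (-2/(-33) + 9/40) = -38 + (-2*(-1/33) + 9*(1/40)) = -38 + (2/33 + 9/40) = -38 + 377/1320 = -49783/1320 ≈ -37.714)
(-89 + I)² = (-89 - 49783/1320)² = (-167263/1320)² = 27976911169/1742400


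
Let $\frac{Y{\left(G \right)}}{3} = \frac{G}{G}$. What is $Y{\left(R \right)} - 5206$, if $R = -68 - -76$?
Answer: $-5203$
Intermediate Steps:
$R = 8$ ($R = -68 + 76 = 8$)
$Y{\left(G \right)} = 3$ ($Y{\left(G \right)} = 3 \frac{G}{G} = 3 \cdot 1 = 3$)
$Y{\left(R \right)} - 5206 = 3 - 5206 = -5203$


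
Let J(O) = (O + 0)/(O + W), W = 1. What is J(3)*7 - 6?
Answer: -¾ ≈ -0.75000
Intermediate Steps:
J(O) = O/(1 + O) (J(O) = (O + 0)/(O + 1) = O/(1 + O))
J(3)*7 - 6 = (3/(1 + 3))*7 - 6 = (3/4)*7 - 6 = (3*(¼))*7 - 6 = (¾)*7 - 6 = 21/4 - 6 = -¾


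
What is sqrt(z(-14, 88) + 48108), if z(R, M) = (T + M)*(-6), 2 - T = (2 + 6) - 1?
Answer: 69*sqrt(10) ≈ 218.20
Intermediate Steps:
T = -5 (T = 2 - ((2 + 6) - 1) = 2 - (8 - 1) = 2 - 1*7 = 2 - 7 = -5)
z(R, M) = 30 - 6*M (z(R, M) = (-5 + M)*(-6) = 30 - 6*M)
sqrt(z(-14, 88) + 48108) = sqrt((30 - 6*88) + 48108) = sqrt((30 - 528) + 48108) = sqrt(-498 + 48108) = sqrt(47610) = 69*sqrt(10)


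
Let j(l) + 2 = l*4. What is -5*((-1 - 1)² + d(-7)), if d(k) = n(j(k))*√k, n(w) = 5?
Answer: -20 - 25*I*√7 ≈ -20.0 - 66.144*I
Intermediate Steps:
j(l) = -2 + 4*l (j(l) = -2 + l*4 = -2 + 4*l)
d(k) = 5*√k
-5*((-1 - 1)² + d(-7)) = -5*((-1 - 1)² + 5*√(-7)) = -5*((-2)² + 5*(I*√7)) = -5*(4 + 5*I*√7) = -20 - 25*I*√7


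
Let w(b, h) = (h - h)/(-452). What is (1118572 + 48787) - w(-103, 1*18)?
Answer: 1167359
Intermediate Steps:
w(b, h) = 0 (w(b, h) = 0*(-1/452) = 0)
(1118572 + 48787) - w(-103, 1*18) = (1118572 + 48787) - 1*0 = 1167359 + 0 = 1167359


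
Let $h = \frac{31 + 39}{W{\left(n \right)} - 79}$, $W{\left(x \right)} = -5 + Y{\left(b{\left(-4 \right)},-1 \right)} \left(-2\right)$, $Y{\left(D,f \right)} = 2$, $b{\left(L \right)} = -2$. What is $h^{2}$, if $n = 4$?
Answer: $\frac{1225}{1936} \approx 0.63275$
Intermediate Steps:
$W{\left(x \right)} = -9$ ($W{\left(x \right)} = -5 + 2 \left(-2\right) = -5 - 4 = -9$)
$h = - \frac{35}{44}$ ($h = \frac{31 + 39}{-9 - 79} = \frac{70}{-88} = 70 \left(- \frac{1}{88}\right) = - \frac{35}{44} \approx -0.79545$)
$h^{2} = \left(- \frac{35}{44}\right)^{2} = \frac{1225}{1936}$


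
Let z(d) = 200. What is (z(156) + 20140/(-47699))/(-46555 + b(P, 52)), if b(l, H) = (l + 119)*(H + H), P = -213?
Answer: -1057740/298548041 ≈ -0.0035429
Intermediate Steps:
b(l, H) = 2*H*(119 + l) (b(l, H) = (119 + l)*(2*H) = 2*H*(119 + l))
(z(156) + 20140/(-47699))/(-46555 + b(P, 52)) = (200 + 20140/(-47699))/(-46555 + 2*52*(119 - 213)) = (200 + 20140*(-1/47699))/(-46555 + 2*52*(-94)) = (200 - 20140/47699)/(-46555 - 9776) = (9519660/47699)/(-56331) = (9519660/47699)*(-1/56331) = -1057740/298548041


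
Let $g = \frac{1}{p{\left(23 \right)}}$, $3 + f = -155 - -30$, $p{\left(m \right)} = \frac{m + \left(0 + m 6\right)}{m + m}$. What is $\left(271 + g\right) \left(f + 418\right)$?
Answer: $\frac{550710}{7} \approx 78673.0$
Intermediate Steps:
$p{\left(m \right)} = \frac{7}{2}$ ($p{\left(m \right)} = \frac{m + \left(0 + 6 m\right)}{2 m} = \left(m + 6 m\right) \frac{1}{2 m} = 7 m \frac{1}{2 m} = \frac{7}{2}$)
$f = -128$ ($f = -3 - 125 = -128$)
$g = \frac{2}{7}$ ($g = \frac{1}{\frac{7}{2}} = \frac{2}{7} \approx 0.28571$)
$\left(271 + g\right) \left(f + 418\right) = \left(271 + \frac{2}{7}\right) \left(-128 + 418\right) = \frac{1899}{7} \cdot 290 = \frac{550710}{7}$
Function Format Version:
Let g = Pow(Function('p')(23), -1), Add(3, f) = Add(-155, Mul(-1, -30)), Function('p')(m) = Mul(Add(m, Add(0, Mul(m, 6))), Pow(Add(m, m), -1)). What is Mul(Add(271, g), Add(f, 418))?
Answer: Rational(550710, 7) ≈ 78673.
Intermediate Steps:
Function('p')(m) = Rational(7, 2) (Function('p')(m) = Mul(Add(m, Add(0, Mul(6, m))), Pow(Mul(2, m), -1)) = Mul(Add(m, Mul(6, m)), Mul(Rational(1, 2), Pow(m, -1))) = Mul(Mul(7, m), Mul(Rational(1, 2), Pow(m, -1))) = Rational(7, 2))
f = -128 (f = Add(-3, Add(-155, Mul(-1, -30))) = Add(-3, Add(-155, 30)) = Add(-3, -125) = -128)
g = Rational(2, 7) (g = Pow(Rational(7, 2), -1) = Rational(2, 7) ≈ 0.28571)
Mul(Add(271, g), Add(f, 418)) = Mul(Add(271, Rational(2, 7)), Add(-128, 418)) = Mul(Rational(1899, 7), 290) = Rational(550710, 7)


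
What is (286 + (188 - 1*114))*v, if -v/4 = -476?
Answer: 685440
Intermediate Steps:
v = 1904 (v = -4*(-476) = 1904)
(286 + (188 - 1*114))*v = (286 + (188 - 1*114))*1904 = (286 + (188 - 114))*1904 = (286 + 74)*1904 = 360*1904 = 685440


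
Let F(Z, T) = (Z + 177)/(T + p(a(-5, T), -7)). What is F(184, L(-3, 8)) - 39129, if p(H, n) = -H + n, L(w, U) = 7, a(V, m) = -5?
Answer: -195284/5 ≈ -39057.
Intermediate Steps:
p(H, n) = n - H
F(Z, T) = (177 + Z)/(-2 + T) (F(Z, T) = (Z + 177)/(T + (-7 - 1*(-5))) = (177 + Z)/(T + (-7 + 5)) = (177 + Z)/(T - 2) = (177 + Z)/(-2 + T))
F(184, L(-3, 8)) - 39129 = (177 + 184)/(-2 + 7) - 39129 = 361/5 - 39129 = -195284/5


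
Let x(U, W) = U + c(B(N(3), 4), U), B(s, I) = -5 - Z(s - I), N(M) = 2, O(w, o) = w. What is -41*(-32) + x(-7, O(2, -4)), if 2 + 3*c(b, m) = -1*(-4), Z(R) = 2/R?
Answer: 3917/3 ≈ 1305.7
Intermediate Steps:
B(s, I) = -5 - 2/(s - I)
c(b, m) = 2/3 (c(b, m) = -2/3 + (-1*(-4))/3 = -2/3 + (1/3)*4 = -2/3 + 4/3 = 2/3)
x(U, W) = 2/3 + U (x(U, W) = U + 2/3 = 2/3 + U)
-41*(-32) + x(-7, O(2, -4)) = -41*(-32) + (2/3 - 7) = 1312 - 19/3 = 3917/3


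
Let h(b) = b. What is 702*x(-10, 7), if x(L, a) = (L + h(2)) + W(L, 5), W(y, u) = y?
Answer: -12636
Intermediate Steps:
x(L, a) = 2 + 2*L (x(L, a) = (L + 2) + L = (2 + L) + L = 2 + 2*L)
702*x(-10, 7) = 702*(2 + 2*(-10)) = 702*(2 - 20) = 702*(-18) = -12636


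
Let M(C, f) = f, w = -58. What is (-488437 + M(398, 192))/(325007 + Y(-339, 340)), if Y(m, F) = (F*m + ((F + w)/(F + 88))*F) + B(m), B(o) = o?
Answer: -52242215/22430626 ≈ -2.3291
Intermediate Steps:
Y(m, F) = m + F*m + F*(-58 + F)/(88 + F) (Y(m, F) = (F*m + ((F - 58)/(F + 88))*F) + m = (F*m + ((-58 + F)/(88 + F))*F) + m = (F*m + F*(-58 + F)/(88 + F)) + m = m + F*m + F*(-58 + F)/(88 + F))
(-488437 + M(398, 192))/(325007 + Y(-339, 340)) = (-488437 + 192)/(325007 + (340² - 58*340 + 88*(-339) - 339*340² + 89*340*(-339))/(88 + 340)) = -488245/(325007 + (115600 - 19720 - 29832 - 339*115600 - 10258140)/428) = -488245/(325007 + (115600 - 19720 - 29832 - 39188400 - 10258140)/428) = -488245/(325007 + (1/428)*(-49380492)) = -488245/(325007 - 12345123/107) = -488245/22430626/107 = -488245*107/22430626 = -52242215/22430626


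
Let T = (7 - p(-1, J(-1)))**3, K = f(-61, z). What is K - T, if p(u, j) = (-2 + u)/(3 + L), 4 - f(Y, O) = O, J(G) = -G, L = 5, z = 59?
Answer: -233539/512 ≈ -456.13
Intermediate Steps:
f(Y, O) = 4 - O
K = -55 (K = 4 - 1*59 = 4 - 59 = -55)
p(u, j) = -1/4 + u/8 (p(u, j) = (-2 + u)/(3 + 5) = (-2 + u)/8 = (-2 + u)*(1/8) = -1/4 + u/8)
T = 205379/512 (T = (7 - (-1/4 + (1/8)*(-1)))**3 = (7 - (-1/4 - 1/8))**3 = (7 - 1*(-3/8))**3 = (7 + 3/8)**3 = (59/8)**3 = 205379/512 ≈ 401.13)
K - T = -55 - 1*205379/512 = -55 - 205379/512 = -233539/512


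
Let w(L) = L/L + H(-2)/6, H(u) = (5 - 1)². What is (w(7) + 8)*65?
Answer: 2275/3 ≈ 758.33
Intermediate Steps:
H(u) = 16 (H(u) = 4² = 16)
w(L) = 11/3 (w(L) = L/L + 16/6 = 1 + 16*(⅙) = 1 + 8/3 = 11/3)
(w(7) + 8)*65 = (11/3 + 8)*65 = (35/3)*65 = 2275/3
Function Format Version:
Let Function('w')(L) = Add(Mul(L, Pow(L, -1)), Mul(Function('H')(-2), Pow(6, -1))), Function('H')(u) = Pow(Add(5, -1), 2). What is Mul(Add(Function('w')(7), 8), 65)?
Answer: Rational(2275, 3) ≈ 758.33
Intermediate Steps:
Function('H')(u) = 16 (Function('H')(u) = Pow(4, 2) = 16)
Function('w')(L) = Rational(11, 3) (Function('w')(L) = Add(Mul(L, Pow(L, -1)), Mul(16, Pow(6, -1))) = Add(1, Mul(16, Rational(1, 6))) = Add(1, Rational(8, 3)) = Rational(11, 3))
Mul(Add(Function('w')(7), 8), 65) = Mul(Add(Rational(11, 3), 8), 65) = Mul(Rational(35, 3), 65) = Rational(2275, 3)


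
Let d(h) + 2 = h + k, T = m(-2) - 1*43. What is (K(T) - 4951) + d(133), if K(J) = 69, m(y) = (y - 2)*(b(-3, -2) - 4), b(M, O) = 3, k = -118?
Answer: -4869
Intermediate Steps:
m(y) = 2 - y (m(y) = (y - 2)*(3 - 4) = (-2 + y)*(-1) = 2 - y)
T = -39 (T = (2 - 1*(-2)) - 1*43 = (2 + 2) - 43 = 4 - 43 = -39)
d(h) = -120 + h (d(h) = -2 + (h - 118) = -2 + (-118 + h) = -120 + h)
(K(T) - 4951) + d(133) = (69 - 4951) + (-120 + 133) = -4882 + 13 = -4869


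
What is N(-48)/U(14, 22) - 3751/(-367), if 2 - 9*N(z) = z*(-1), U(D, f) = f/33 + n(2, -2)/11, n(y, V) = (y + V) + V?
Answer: -2827/8808 ≈ -0.32096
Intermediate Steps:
n(y, V) = y + 2*V (n(y, V) = (V + y) + V = y + 2*V)
U(D, f) = -2/11 + f/33 (U(D, f) = f/33 + (2 + 2*(-2))/11 = f*(1/33) + (2 - 4)*(1/11) = f/33 - 2*1/11 = f/33 - 2/11 = -2/11 + f/33)
N(z) = 2/9 + z/9 (N(z) = 2/9 - z*(-1)/9 = 2/9 - (-1)*z/9 = 2/9 + z/9)
N(-48)/U(14, 22) - 3751/(-367) = (2/9 + (⅑)*(-48))/(-2/11 + (1/33)*22) - 3751/(-367) = (2/9 - 16/3)/(-2/11 + ⅔) - 3751*(-1/367) = -46/(9*16/33) + 3751/367 = -46/9*33/16 + 3751/367 = -253/24 + 3751/367 = -2827/8808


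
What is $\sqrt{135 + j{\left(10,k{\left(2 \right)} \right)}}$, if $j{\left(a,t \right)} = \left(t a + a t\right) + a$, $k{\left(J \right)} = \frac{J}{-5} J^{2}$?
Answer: $\sqrt{113} \approx 10.63$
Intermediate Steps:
$k{\left(J \right)} = - \frac{J^{3}}{5}$ ($k{\left(J \right)} = J \left(- \frac{1}{5}\right) J^{2} = - \frac{J}{5} J^{2} = - \frac{J^{3}}{5}$)
$j{\left(a,t \right)} = a + 2 a t$ ($j{\left(a,t \right)} = \left(a t + a t\right) + a = 2 a t + a = a + 2 a t$)
$\sqrt{135 + j{\left(10,k{\left(2 \right)} \right)}} = \sqrt{135 + 10 \left(1 + 2 \left(- \frac{2^{3}}{5}\right)\right)} = \sqrt{135 + 10 \left(1 + 2 \left(\left(- \frac{1}{5}\right) 8\right)\right)} = \sqrt{135 + 10 \left(1 + 2 \left(- \frac{8}{5}\right)\right)} = \sqrt{135 + 10 \left(1 - \frac{16}{5}\right)} = \sqrt{135 + 10 \left(- \frac{11}{5}\right)} = \sqrt{135 - 22} = \sqrt{113}$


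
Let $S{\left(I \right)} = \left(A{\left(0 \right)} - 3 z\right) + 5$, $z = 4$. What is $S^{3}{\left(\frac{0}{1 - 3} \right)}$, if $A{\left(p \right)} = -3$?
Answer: $-1000$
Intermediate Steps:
$S{\left(I \right)} = -10$ ($S{\left(I \right)} = \left(-3 - 12\right) + 5 = -15 + 5 = -10$)
$S^{3}{\left(\frac{0}{1 - 3} \right)} = \left(-10\right)^{3} = -1000$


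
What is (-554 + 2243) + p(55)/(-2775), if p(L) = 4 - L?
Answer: 1562342/925 ≈ 1689.0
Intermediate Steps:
(-554 + 2243) + p(55)/(-2775) = (-554 + 2243) + (4 - 1*55)/(-2775) = 1689 + (4 - 55)*(-1/2775) = 1689 - 51*(-1/2775) = 1689 + 17/925 = 1562342/925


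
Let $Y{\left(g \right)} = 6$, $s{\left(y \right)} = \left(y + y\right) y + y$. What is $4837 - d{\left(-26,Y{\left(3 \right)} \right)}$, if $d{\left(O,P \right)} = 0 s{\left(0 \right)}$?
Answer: $4837$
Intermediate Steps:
$s{\left(y \right)} = y + 2 y^{2}$ ($s{\left(y \right)} = 2 y y + y = 2 y^{2} + y = y + 2 y^{2}$)
$d{\left(O,P \right)} = 0$ ($d{\left(O,P \right)} = 0 \cdot 0 \left(1 + 2 \cdot 0\right) = 0 \cdot 0 \left(1 + 0\right) = 0 \cdot 0 \cdot 1 = 0 \cdot 0 = 0$)
$4837 - d{\left(-26,Y{\left(3 \right)} \right)} = 4837 - 0 = 4837 + 0 = 4837$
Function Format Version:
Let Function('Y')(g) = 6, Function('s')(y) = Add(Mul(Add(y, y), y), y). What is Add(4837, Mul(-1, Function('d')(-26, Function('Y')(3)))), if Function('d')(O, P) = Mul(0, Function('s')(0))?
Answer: 4837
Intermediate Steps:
Function('s')(y) = Add(y, Mul(2, Pow(y, 2))) (Function('s')(y) = Add(Mul(Mul(2, y), y), y) = Add(Mul(2, Pow(y, 2)), y) = Add(y, Mul(2, Pow(y, 2))))
Function('d')(O, P) = 0 (Function('d')(O, P) = Mul(0, Mul(0, Add(1, Mul(2, 0)))) = Mul(0, Mul(0, Add(1, 0))) = Mul(0, Mul(0, 1)) = Mul(0, 0) = 0)
Add(4837, Mul(-1, Function('d')(-26, Function('Y')(3)))) = Add(4837, Mul(-1, 0)) = Add(4837, 0) = 4837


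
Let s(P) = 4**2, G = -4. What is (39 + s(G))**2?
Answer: 3025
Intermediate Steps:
s(P) = 16
(39 + s(G))**2 = (39 + 16)**2 = 55**2 = 3025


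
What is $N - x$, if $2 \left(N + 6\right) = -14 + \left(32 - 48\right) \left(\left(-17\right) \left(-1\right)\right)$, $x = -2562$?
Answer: $2413$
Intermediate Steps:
$N = -149$ ($N = -6 + \frac{-14 + \left(32 - 48\right) \left(\left(-17\right) \left(-1\right)\right)}{2} = -6 + \frac{-14 + \left(32 - 48\right) 17}{2} = -6 + \frac{-14 - 272}{2} = -6 + \frac{1}{2} \left(-286\right) = -6 - 143 = -149$)
$N - x = -149 - -2562 = -149 + 2562 = 2413$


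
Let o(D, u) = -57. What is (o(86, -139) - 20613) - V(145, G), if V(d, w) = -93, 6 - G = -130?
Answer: -20577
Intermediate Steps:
G = 136 (G = 6 - 1*(-130) = 6 + 130 = 136)
(o(86, -139) - 20613) - V(145, G) = (-57 - 20613) - 1*(-93) = -20670 + 93 = -20577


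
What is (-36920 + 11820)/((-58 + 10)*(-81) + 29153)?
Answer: -25100/33041 ≈ -0.75966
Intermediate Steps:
(-36920 + 11820)/((-58 + 10)*(-81) + 29153) = -25100/(-48*(-81) + 29153) = -25100/(3888 + 29153) = -25100/33041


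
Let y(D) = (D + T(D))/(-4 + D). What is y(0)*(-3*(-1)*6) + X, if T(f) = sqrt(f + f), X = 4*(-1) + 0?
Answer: -4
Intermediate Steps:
X = -4 (X = -4 + 0 = -4)
T(f) = sqrt(2)*sqrt(f) (T(f) = sqrt(2*f) = sqrt(2)*sqrt(f))
y(D) = (D + sqrt(2)*sqrt(D))/(-4 + D)
y(0)*(-3*(-1)*6) + X = ((0 + sqrt(2)*sqrt(0))/(-4 + 0))*(-3*(-1)*6) - 4 = ((0 + sqrt(2)*0)/(-4))*(3*6) - 4 = -(0 + 0)/4*18 - 4 = -1/4*0*18 - 4 = 0*18 - 4 = 0 - 4 = -4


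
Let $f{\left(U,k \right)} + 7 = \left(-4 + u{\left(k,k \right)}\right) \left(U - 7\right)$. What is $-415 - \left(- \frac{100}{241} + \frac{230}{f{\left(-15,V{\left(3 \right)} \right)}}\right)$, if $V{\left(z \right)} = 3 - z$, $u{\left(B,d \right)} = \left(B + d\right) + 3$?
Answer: $- \frac{310831}{723} \approx -429.92$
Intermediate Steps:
$u{\left(B,d \right)} = 3 + B + d$
$f{\left(U,k \right)} = -7 + \left(-1 + 2 k\right) \left(-7 + U\right)$ ($f{\left(U,k \right)} = -7 + \left(-4 + \left(3 + k + k\right)\right) \left(U - 7\right) = -7 + \left(-4 + \left(3 + 2 k\right)\right) \left(-7 + U\right) = -7 + \left(-1 + 2 k\right) \left(-7 + U\right)$)
$-415 - \left(- \frac{100}{241} + \frac{230}{f{\left(-15,V{\left(3 \right)} \right)}}\right) = -415 - \left(- \frac{100}{241} + \frac{230}{\left(-1\right) \left(-15\right) - 14 \left(3 - 3\right) + 2 \left(-15\right) \left(3 - 3\right)}\right) = -415 - \left(- \frac{100}{241} + \frac{230}{15 - 14 \left(3 - 3\right) + 2 \left(-15\right) \left(3 - 3\right)}\right) = -415 + \left(\frac{100}{241} - \frac{230}{15 - 0 + 2 \left(-15\right) 0}\right) = -415 + \left(\frac{100}{241} - \frac{230}{15 + 0 + 0}\right) = -415 + \left(\frac{100}{241} - \frac{230}{15}\right) = -415 + \left(\frac{100}{241} - \frac{46}{3}\right) = -415 - \frac{10786}{723} = - \frac{310831}{723}$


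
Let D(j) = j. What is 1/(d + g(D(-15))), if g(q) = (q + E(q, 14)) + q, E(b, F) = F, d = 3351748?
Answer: 1/3351732 ≈ 2.9835e-7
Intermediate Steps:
g(q) = 14 + 2*q (g(q) = (q + 14) + q = (14 + q) + q = 14 + 2*q)
1/(d + g(D(-15))) = 1/(3351748 + (14 + 2*(-15))) = 1/(3351748 + (14 - 30)) = 1/(3351748 - 16) = 1/3351732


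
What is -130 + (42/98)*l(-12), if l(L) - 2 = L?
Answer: -940/7 ≈ -134.29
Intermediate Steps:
l(L) = 2 + L
-130 + (42/98)*l(-12) = -130 + (42/98)*(2 - 12) = -130 + (42*(1/98))*(-10) = -130 + (3/7)*(-10) = -130 - 30/7 = -940/7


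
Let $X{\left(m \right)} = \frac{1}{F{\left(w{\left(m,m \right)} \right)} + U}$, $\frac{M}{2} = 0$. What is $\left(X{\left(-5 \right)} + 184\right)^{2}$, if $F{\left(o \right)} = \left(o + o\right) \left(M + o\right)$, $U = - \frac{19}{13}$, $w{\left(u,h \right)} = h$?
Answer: $\frac{13483157689}{398161} \approx 33864.0$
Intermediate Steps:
$M = 0$ ($M = 2 \cdot 0 = 0$)
$U = - \frac{19}{13}$ ($U = \left(-19\right) \frac{1}{13} = - \frac{19}{13} \approx -1.4615$)
$F{\left(o \right)} = 2 o^{2}$ ($F{\left(o \right)} = \left(o + o\right) \left(0 + o\right) = 2 o o = 2 o^{2}$)
$X{\left(m \right)} = \frac{1}{- \frac{19}{13} + 2 m^{2}}$ ($X{\left(m \right)} = \frac{1}{2 m^{2} - \frac{19}{13}} = \frac{1}{- \frac{19}{13} + 2 m^{2}}$)
$\left(X{\left(-5 \right)} + 184\right)^{2} = \left(\frac{13}{-19 + 26 \left(-5\right)^{2}} + 184\right)^{2} = \left(\frac{13}{-19 + 26 \cdot 25} + 184\right)^{2} = \left(\frac{13}{-19 + 650} + 184\right)^{2} = \left(\frac{13}{631} + 184\right)^{2} = \left(\frac{116117}{631}\right)^{2} = \frac{13483157689}{398161}$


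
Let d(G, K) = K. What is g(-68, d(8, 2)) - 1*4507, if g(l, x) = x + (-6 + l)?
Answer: -4579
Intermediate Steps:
g(l, x) = -6 + l + x
g(-68, d(8, 2)) - 1*4507 = (-6 - 68 + 2) - 1*4507 = -72 - 4507 = -4579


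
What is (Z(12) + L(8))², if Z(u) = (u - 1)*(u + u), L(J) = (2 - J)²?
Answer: 90000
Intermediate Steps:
Z(u) = 2*u*(-1 + u) (Z(u) = (-1 + u)*(2*u) = 2*u*(-1 + u))
(Z(12) + L(8))² = (2*12*(-1 + 12) + (-2 + 8)²)² = (2*12*11 + 6²)² = (264 + 36)² = 300² = 90000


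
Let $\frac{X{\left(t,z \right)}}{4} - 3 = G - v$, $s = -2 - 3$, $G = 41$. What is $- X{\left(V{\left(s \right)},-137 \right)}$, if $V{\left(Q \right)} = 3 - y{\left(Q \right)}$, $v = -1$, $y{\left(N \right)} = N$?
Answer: $-180$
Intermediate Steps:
$s = -5$ ($s = -2 - 3 = -5$)
$V{\left(Q \right)} = 3 - Q$
$X{\left(t,z \right)} = 180$ ($X{\left(t,z \right)} = 12 + 4 \left(41 - -1\right) = 12 + 4 \left(41 + 1\right) = 12 + 4 \cdot 42 = 12 + 168 = 180$)
$- X{\left(V{\left(s \right)},-137 \right)} = \left(-1\right) 180 = -180$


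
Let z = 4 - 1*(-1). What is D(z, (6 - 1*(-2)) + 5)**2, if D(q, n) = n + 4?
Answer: 289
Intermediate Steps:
z = 5 (z = 4 + 1 = 5)
D(q, n) = 4 + n
D(z, (6 - 1*(-2)) + 5)**2 = (4 + ((6 - 1*(-2)) + 5))**2 = (4 + ((6 + 2) + 5))**2 = (4 + (8 + 5))**2 = (4 + 13)**2 = 17**2 = 289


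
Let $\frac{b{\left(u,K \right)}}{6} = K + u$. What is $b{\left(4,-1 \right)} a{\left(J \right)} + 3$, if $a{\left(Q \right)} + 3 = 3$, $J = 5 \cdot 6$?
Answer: $3$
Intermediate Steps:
$b{\left(u,K \right)} = 6 K + 6 u$ ($b{\left(u,K \right)} = 6 \left(K + u\right) = 6 K + 6 u$)
$J = 30$
$a{\left(Q \right)} = 0$ ($a{\left(Q \right)} = -3 + 3 = 0$)
$b{\left(4,-1 \right)} a{\left(J \right)} + 3 = \left(6 \left(-1\right) + 6 \cdot 4\right) 0 + 3 = \left(-6 + 24\right) 0 + 3 = 18 \cdot 0 + 3 = 0 + 3 = 3$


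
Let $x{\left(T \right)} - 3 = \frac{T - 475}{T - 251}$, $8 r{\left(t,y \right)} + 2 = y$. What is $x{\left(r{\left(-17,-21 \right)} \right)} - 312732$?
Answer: $- \frac{635148776}{2031} \approx -3.1273 \cdot 10^{5}$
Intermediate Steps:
$r{\left(t,y \right)} = - \frac{1}{4} + \frac{y}{8}$
$x{\left(T \right)} = 3 + \frac{-475 + T}{-251 + T}$ ($x{\left(T \right)} = 3 + \frac{T - 475}{T - 251} = 3 + \frac{-475 + T}{-251 + T}$)
$x{\left(r{\left(-17,-21 \right)} \right)} - 312732 = \frac{4 \left(-307 + \left(- \frac{1}{4} + \frac{1}{8} \left(-21\right)\right)\right)}{-251 + \left(- \frac{1}{4} + \frac{1}{8} \left(-21\right)\right)} - 312732 = \frac{4 \left(-307 - \frac{23}{8}\right)}{-251 - \frac{23}{8}} - 312732 = 4 \frac{1}{- \frac{2031}{8}} \left(- \frac{2479}{8}\right) - 312732 = 4 \left(- \frac{8}{2031}\right) \left(- \frac{2479}{8}\right) - 312732 = \frac{9916}{2031} - 312732 = - \frac{635148776}{2031}$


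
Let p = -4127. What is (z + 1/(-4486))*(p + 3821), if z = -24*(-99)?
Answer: -1630786455/2243 ≈ -7.2706e+5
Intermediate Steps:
z = 2376
(z + 1/(-4486))*(p + 3821) = (2376 + 1/(-4486))*(-4127 + 3821) = (2376 - 1/4486)*(-306) = (10658735/4486)*(-306) = -1630786455/2243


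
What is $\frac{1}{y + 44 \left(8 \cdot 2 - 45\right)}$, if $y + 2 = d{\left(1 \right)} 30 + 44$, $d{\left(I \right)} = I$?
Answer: $- \frac{1}{1204} \approx -0.00083056$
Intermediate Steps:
$y = 72$ ($y = -2 + \left(1 \cdot 30 + 44\right) = -2 + \left(30 + 44\right) = -2 + 74 = 72$)
$\frac{1}{y + 44 \left(8 \cdot 2 - 45\right)} = \frac{1}{72 + 44 \left(8 \cdot 2 - 45\right)} = \frac{1}{72 + 44 \left(16 - 45\right)} = \frac{1}{72 + 44 \left(-29\right)} = \frac{1}{72 - 1276} = \frac{1}{-1204} = - \frac{1}{1204}$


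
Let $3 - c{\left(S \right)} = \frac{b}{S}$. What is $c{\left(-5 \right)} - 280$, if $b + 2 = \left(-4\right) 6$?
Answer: $- \frac{1411}{5} \approx -282.2$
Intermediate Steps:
$b = -26$ ($b = -2 - 24 = -26$)
$c{\left(S \right)} = 3 + \frac{26}{S}$ ($c{\left(S \right)} = 3 - - \frac{26}{S} = 3 + \frac{26}{S}$)
$c{\left(-5 \right)} - 280 = \left(3 + \frac{26}{-5}\right) - 280 = \left(3 + 26 \left(- \frac{1}{5}\right)\right) - 280 = \left(3 - \frac{26}{5}\right) - 280 = - \frac{11}{5} - 280 = - \frac{1411}{5}$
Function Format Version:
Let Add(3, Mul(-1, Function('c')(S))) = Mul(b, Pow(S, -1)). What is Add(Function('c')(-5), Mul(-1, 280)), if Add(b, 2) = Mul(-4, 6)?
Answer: Rational(-1411, 5) ≈ -282.20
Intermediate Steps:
b = -26 (b = Add(-2, Mul(-4, 6)) = Add(-2, -24) = -26)
Function('c')(S) = Add(3, Mul(26, Pow(S, -1))) (Function('c')(S) = Add(3, Mul(-1, Mul(-26, Pow(S, -1)))) = Add(3, Mul(26, Pow(S, -1))))
Add(Function('c')(-5), Mul(-1, 280)) = Add(Add(3, Mul(26, Pow(-5, -1))), Mul(-1, 280)) = Add(Add(3, Mul(26, Rational(-1, 5))), -280) = Add(Add(3, Rational(-26, 5)), -280) = Add(Rational(-11, 5), -280) = Rational(-1411, 5)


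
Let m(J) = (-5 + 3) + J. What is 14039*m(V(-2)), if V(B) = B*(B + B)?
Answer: 84234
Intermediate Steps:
V(B) = 2*B² (V(B) = B*(2*B) = 2*B²)
m(J) = -2 + J
14039*m(V(-2)) = 14039*(-2 + 2*(-2)²) = 14039*(-2 + 2*4) = 14039*(-2 + 8) = 14039*6 = 84234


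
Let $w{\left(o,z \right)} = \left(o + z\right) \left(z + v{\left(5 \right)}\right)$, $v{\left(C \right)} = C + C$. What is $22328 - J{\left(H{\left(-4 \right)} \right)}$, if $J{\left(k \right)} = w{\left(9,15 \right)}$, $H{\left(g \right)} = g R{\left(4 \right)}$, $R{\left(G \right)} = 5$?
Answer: $21728$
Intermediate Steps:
$v{\left(C \right)} = 2 C$
$w{\left(o,z \right)} = \left(10 + z\right) \left(o + z\right)$ ($w{\left(o,z \right)} = \left(o + z\right) \left(z + 2 \cdot 5\right) = \left(o + z\right) \left(z + 10\right) = \left(o + z\right) \left(10 + z\right) = \left(10 + z\right) \left(o + z\right)$)
$H{\left(g \right)} = 5 g$ ($H{\left(g \right)} = g 5 = 5 g$)
$J{\left(k \right)} = 600$ ($J{\left(k \right)} = 15^{2} + 10 \cdot 9 + 10 \cdot 15 + 9 \cdot 15 = 225 + 90 + 150 + 135 = 600$)
$22328 - J{\left(H{\left(-4 \right)} \right)} = 22328 - 600 = 21728$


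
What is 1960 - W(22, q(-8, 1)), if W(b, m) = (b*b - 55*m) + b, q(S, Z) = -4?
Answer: 1234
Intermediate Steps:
W(b, m) = b + b**2 - 55*m (W(b, m) = (b**2 - 55*m) + b = b + b**2 - 55*m)
1960 - W(22, q(-8, 1)) = 1960 - (22 + 22**2 - 55*(-4)) = 1960 - (22 + 484 + 220) = 1960 - 1*726 = 1960 - 726 = 1234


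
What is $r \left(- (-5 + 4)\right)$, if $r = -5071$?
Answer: $-5071$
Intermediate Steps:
$r \left(- (-5 + 4)\right) = - 5071 \left(- (-5 + 4)\right) = - 5071 \left(\left(-1\right) \left(-1\right)\right) = \left(-5071\right) 1 = -5071$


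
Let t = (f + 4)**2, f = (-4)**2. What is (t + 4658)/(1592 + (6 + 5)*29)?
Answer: 1686/637 ≈ 2.6468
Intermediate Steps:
f = 16
t = 400 (t = (16 + 4)**2 = 20**2 = 400)
(t + 4658)/(1592 + (6 + 5)*29) = (400 + 4658)/(1592 + (6 + 5)*29) = 5058/(1592 + 11*29) = 5058/(1592 + 319) = 5058/1911 = 5058*(1/1911) = 1686/637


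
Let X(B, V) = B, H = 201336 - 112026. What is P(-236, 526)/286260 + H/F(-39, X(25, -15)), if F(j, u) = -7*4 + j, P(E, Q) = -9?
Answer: -8521960401/6393140 ≈ -1333.0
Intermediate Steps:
H = 89310
F(j, u) = -28 + j
P(-236, 526)/286260 + H/F(-39, X(25, -15)) = -9/286260 + 89310/(-28 - 39) = -9*1/286260 + 89310/(-67) = -3/95420 + 89310*(-1/67) = -3/95420 - 89310/67 = -8521960401/6393140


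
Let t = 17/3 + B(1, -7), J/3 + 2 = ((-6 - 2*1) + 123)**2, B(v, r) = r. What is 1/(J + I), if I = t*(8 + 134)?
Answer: 3/118439 ≈ 2.5330e-5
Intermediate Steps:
J = 39669 (J = -6 + 3*((-6 - 2*1) + 123)**2 = -6 + 3*((-6 - 2) + 123)**2 = -6 + 3*(-8 + 123)**2 = -6 + 3*115**2 = -6 + 3*13225 = -6 + 39675 = 39669)
t = -4/3 (t = 17/3 - 7 = -4/3 ≈ -1.3333)
I = -568/3 (I = -4*(8 + 134)/3 = -4/3*142 = -568/3 ≈ -189.33)
1/(J + I) = 1/(39669 - 568/3) = 1/(118439/3) = 3/118439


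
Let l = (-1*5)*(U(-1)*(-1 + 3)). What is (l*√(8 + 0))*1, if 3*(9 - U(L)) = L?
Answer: -560*√2/3 ≈ -263.99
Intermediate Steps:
U(L) = 9 - L/3
l = -280/3 (l = (-1*5)*((9 - ⅓*(-1))*(-1 + 3)) = -5*(9 + ⅓)*2 = -140*2/3 = -5*56/3 = -280/3 ≈ -93.333)
(l*√(8 + 0))*1 = -280*√(8 + 0)/3*1 = -560*√2/3*1 = -560*√2/3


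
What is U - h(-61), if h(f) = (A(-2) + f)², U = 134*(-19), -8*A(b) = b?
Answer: -99785/16 ≈ -6236.6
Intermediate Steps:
A(b) = -b/8
U = -2546
h(f) = (¼ + f)² (h(f) = (-⅛*(-2) + f)² = (¼ + f)²)
U - h(-61) = -2546 - (1 + 4*(-61))²/16 = -2546 - (1 - 244)²/16 = -2546 - (-243)²/16 = -2546 - 59049/16 = -99785/16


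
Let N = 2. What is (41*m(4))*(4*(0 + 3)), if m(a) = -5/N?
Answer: -1230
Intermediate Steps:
m(a) = -5/2
(41*m(4))*(4*(0 + 3)) = (41*(-5/2))*(4*(0 + 3)) = -410*3 = -205/2*12 = -1230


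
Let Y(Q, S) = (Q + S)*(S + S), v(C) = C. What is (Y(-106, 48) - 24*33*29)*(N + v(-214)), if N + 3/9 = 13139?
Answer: -368818288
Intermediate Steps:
N = 39416/3 (N = -⅓ + 13139 = 39416/3 ≈ 13139.)
Y(Q, S) = 2*S*(Q + S) (Y(Q, S) = (Q + S)*(2*S) = 2*S*(Q + S))
(Y(-106, 48) - 24*33*29)*(N + v(-214)) = (2*48*(-106 + 48) - 24*33*29)*(39416/3 - 214) = (2*48*(-58) - 792*29)*(38774/3) = (-5568 - 22968)*(38774/3) = -28536*38774/3 = -368818288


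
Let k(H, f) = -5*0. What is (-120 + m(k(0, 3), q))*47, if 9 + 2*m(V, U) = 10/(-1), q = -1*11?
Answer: -12173/2 ≈ -6086.5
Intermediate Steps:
k(H, f) = 0
q = -11
m(V, U) = -19/2 (m(V, U) = -9/2 + (10/(-1))/2 = -9/2 + (10*(-1))/2 = -9/2 + (½)*(-10) = -9/2 - 5 = -19/2)
(-120 + m(k(0, 3), q))*47 = (-120 - 19/2)*47 = -259/2*47 = -12173/2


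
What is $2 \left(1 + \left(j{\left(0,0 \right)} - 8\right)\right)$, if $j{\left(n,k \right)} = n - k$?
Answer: $-14$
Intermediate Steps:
$2 \left(1 + \left(j{\left(0,0 \right)} - 8\right)\right) = 2 \left(1 + \left(\left(0 - 0\right) - 8\right)\right) = 2 \left(1 + \left(\left(0 + 0\right) - 8\right)\right) = 2 \left(1 + \left(0 - 8\right)\right) = 2 \left(1 - 8\right) = 2 \left(-7\right) = -14$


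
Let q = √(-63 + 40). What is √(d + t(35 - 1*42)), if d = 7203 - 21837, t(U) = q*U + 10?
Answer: √(-14624 - 7*I*√23) ≈ 0.1388 - 120.93*I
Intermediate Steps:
q = I*√23 (q = √(-23) = I*√23 ≈ 4.7958*I)
t(U) = 10 + I*U*√23 (t(U) = (I*√23)*U + 10 = I*U*√23 + 10 = 10 + I*U*√23)
d = -14634
√(d + t(35 - 1*42)) = √(-14634 + (10 + I*(35 - 1*42)*√23)) = √(-14634 + (10 + I*(35 - 42)*√23)) = √(-14634 + (10 + I*(-7)*√23)) = √(-14634 + (10 - 7*I*√23)) = √(-14624 - 7*I*√23)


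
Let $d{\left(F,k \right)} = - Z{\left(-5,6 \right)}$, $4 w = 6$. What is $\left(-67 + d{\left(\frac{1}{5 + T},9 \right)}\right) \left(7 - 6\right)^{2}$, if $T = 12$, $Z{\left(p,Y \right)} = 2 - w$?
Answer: $- \frac{135}{2} \approx -67.5$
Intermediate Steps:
$w = \frac{3}{2}$ ($w = \frac{1}{4} \cdot 6 = \frac{3}{2} \approx 1.5$)
$Z{\left(p,Y \right)} = \frac{1}{2}$ ($Z{\left(p,Y \right)} = 2 - \frac{3}{2} = \frac{1}{2}$)
$d{\left(F,k \right)} = - \frac{1}{2}$ ($d{\left(F,k \right)} = \left(-1\right) \frac{1}{2} = - \frac{1}{2}$)
$\left(-67 + d{\left(\frac{1}{5 + T},9 \right)}\right) \left(7 - 6\right)^{2} = \left(-67 - \frac{1}{2}\right) \left(7 - 6\right)^{2} = - \frac{135 \cdot 1^{2}}{2} = \left(- \frac{135}{2}\right) 1 = - \frac{135}{2}$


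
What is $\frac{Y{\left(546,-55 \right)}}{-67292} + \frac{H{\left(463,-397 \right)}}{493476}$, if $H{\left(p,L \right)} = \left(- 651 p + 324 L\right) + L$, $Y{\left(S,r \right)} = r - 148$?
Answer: $- \frac{7216214567}{8301746748} \approx -0.86924$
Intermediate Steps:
$Y{\left(S,r \right)} = -148 + r$
$H{\left(p,L \right)} = - 651 p + 325 L$
$\frac{Y{\left(546,-55 \right)}}{-67292} + \frac{H{\left(463,-397 \right)}}{493476} = \frac{-148 - 55}{-67292} + \frac{\left(-651\right) 463 + 325 \left(-397\right)}{493476} = \left(-203\right) \left(- \frac{1}{67292}\right) + \left(-301413 - 129025\right) \frac{1}{493476} = \frac{203}{67292} - \frac{215219}{246738} = - \frac{7216214567}{8301746748}$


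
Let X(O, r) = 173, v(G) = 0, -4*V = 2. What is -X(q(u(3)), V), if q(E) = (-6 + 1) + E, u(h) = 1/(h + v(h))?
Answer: -173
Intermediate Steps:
V = -½ (V = -¼*2 = -½ ≈ -0.50000)
u(h) = 1/h (u(h) = 1/(h + 0) = 1/h)
q(E) = -5 + E
-X(q(u(3)), V) = -1*173 = -173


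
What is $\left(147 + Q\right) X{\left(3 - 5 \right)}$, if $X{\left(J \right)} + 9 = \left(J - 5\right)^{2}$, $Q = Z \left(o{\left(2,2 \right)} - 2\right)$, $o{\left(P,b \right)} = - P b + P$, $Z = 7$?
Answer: $4760$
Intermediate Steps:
$o{\left(P,b \right)} = P - P b$ ($o{\left(P,b \right)} = - P b + P = P - P b$)
$Q = -28$ ($Q = 7 \left(2 \left(1 - 2\right) - 2\right) = 7 \left(2 \left(-1\right) - 2\right) = 7 \left(-2 - 2\right) = 7 \left(-4\right) = -28$)
$X{\left(J \right)} = -9 + \left(-5 + J\right)^{2}$ ($X{\left(J \right)} = -9 + \left(J - 5\right)^{2} = -9 + \left(-5 + J\right)^{2}$)
$\left(147 + Q\right) X{\left(3 - 5 \right)} = \left(147 - 28\right) \left(-9 + \left(-5 + \left(3 - 5\right)\right)^{2}\right) = 119 \left(-9 + \left(-5 - 2\right)^{2}\right) = 119 \left(-9 + \left(-7\right)^{2}\right) = 119 \left(-9 + 49\right) = 119 \cdot 40 = 4760$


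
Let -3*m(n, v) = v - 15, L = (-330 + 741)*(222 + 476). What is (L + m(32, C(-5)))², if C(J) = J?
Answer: 740725307716/9 ≈ 8.2303e+10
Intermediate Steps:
L = 286878 (L = 411*698 = 286878)
m(n, v) = 5 - v/3 (m(n, v) = -(v - 15)/3 = -(-15 + v)/3 = 5 - v/3)
(L + m(32, C(-5)))² = (286878 + (5 - ⅓*(-5)))² = (286878 + (5 + 5/3))² = (286878 + 20/3)² = (860654/3)² = 740725307716/9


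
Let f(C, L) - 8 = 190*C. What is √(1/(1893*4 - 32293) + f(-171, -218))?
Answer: I*√19850654556083/24721 ≈ 180.23*I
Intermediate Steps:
f(C, L) = 8 + 190*C
√(1/(1893*4 - 32293) + f(-171, -218)) = √(1/(1893*4 - 32293) + (8 + 190*(-171))) = √(1/(7572 - 32293) + (8 - 32490)) = √(1/(-24721) - 32482) = √(-1/24721 - 32482) = √(-802987523/24721) = I*√19850654556083/24721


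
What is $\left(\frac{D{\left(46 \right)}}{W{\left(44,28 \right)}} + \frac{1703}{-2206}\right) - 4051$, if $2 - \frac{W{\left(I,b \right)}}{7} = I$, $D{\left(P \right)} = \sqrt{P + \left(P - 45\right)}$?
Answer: $- \frac{8938209}{2206} - \frac{\sqrt{47}}{294} \approx -4051.8$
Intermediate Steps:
$D{\left(P \right)} = \sqrt{-45 + 2 P}$ ($D{\left(P \right)} = \sqrt{P + \left(-45 + P\right)} = \sqrt{-45 + 2 P}$)
$W{\left(I,b \right)} = 14 - 7 I$
$\left(\frac{D{\left(46 \right)}}{W{\left(44,28 \right)}} + \frac{1703}{-2206}\right) - 4051 = \left(\frac{\sqrt{-45 + 2 \cdot 46}}{14 - 308} + \frac{1703}{-2206}\right) - 4051 = \left(\frac{\sqrt{-45 + 92}}{14 - 308} + 1703 \left(- \frac{1}{2206}\right)\right) - 4051 = \left(\frac{\sqrt{47}}{-294} - \frac{1703}{2206}\right) - 4051 = \left(\sqrt{47} \left(- \frac{1}{294}\right) - \frac{1703}{2206}\right) - 4051 = \left(- \frac{\sqrt{47}}{294} - \frac{1703}{2206}\right) - 4051 = \left(- \frac{1703}{2206} - \frac{\sqrt{47}}{294}\right) - 4051 = - \frac{8938209}{2206} - \frac{\sqrt{47}}{294}$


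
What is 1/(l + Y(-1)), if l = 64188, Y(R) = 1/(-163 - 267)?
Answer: 430/27600839 ≈ 1.5579e-5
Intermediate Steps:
Y(R) = -1/430 (Y(R) = 1/(-430) = -1/430)
1/(l + Y(-1)) = 1/(64188 - 1/430) = 1/(27600839/430) = 430/27600839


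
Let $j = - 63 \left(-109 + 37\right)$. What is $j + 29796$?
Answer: $34332$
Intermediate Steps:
$j = 4536$ ($j = \left(-63\right) \left(-72\right) = 4536$)
$j + 29796 = 4536 + 29796 = 34332$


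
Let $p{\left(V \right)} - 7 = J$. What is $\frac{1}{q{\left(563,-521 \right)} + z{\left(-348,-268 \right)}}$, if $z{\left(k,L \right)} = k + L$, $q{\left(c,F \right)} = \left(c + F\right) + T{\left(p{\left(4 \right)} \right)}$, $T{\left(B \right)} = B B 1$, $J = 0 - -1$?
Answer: $- \frac{1}{510} \approx -0.0019608$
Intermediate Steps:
$J = 1$ ($J = 0 + 1 = 1$)
$p{\left(V \right)} = 8$ ($p{\left(V \right)} = 7 + 1 = 8$)
$T{\left(B \right)} = B^{2}$ ($T{\left(B \right)} = B^{2} \cdot 1 = B^{2}$)
$q{\left(c,F \right)} = 64 + F + c$ ($q{\left(c,F \right)} = \left(c + F\right) + 8^{2} = \left(F + c\right) + 64 = 64 + F + c$)
$z{\left(k,L \right)} = L + k$
$\frac{1}{q{\left(563,-521 \right)} + z{\left(-348,-268 \right)}} = \frac{1}{\left(64 - 521 + 563\right) - 616} = \frac{1}{106 - 616} = \frac{1}{-510} = - \frac{1}{510}$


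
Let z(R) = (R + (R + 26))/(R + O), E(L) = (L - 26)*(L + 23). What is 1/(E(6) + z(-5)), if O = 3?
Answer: -1/588 ≈ -0.0017007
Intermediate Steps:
E(L) = (-26 + L)*(23 + L)
z(R) = (26 + 2*R)/(3 + R) (z(R) = (R + (R + 26))/(R + 3) = (R + (26 + R))/(3 + R) = (26 + 2*R)/(3 + R))
1/(E(6) + z(-5)) = 1/((-598 + 6² - 3*6) + 2*(13 - 5)/(3 - 5)) = 1/((-598 + 36 - 18) + 2*8/(-2)) = 1/(-580 + 2*(-½)*8) = 1/(-580 - 8) = 1/(-588) = -1/588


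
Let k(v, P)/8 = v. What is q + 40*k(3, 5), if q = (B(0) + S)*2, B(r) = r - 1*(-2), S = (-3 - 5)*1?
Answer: 948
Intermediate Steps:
k(v, P) = 8*v
S = -8 (S = -8*1 = -8)
B(r) = 2 + r (B(r) = r + 2 = 2 + r)
q = -12 (q = ((2 + 0) - 8)*2 = (2 - 8)*2 = -6*2 = -12)
q + 40*k(3, 5) = -12 + 40*(8*3) = -12 + 40*24 = -12 + 960 = 948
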